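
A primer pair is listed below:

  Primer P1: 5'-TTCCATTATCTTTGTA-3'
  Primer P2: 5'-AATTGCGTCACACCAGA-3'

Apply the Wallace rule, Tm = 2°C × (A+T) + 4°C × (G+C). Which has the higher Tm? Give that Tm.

Primer P1: A+T=12, G+C=4 → Tm = 2(12)+4(4) = 40°C
Primer P2: A+T=9, G+C=8 → Tm = 2(9)+4(8) = 50°C
40°C vs 50°C → primer P2 is higher.

Primer P2, 50°C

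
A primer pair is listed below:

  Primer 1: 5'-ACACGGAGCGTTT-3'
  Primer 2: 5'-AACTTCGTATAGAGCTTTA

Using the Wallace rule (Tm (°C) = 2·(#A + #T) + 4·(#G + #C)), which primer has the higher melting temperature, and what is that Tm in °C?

Primer 2, 50°C

Primer 1: A+T=6, G+C=7 → Tm = 2(6)+4(7) = 40°C
Primer 2: A+T=13, G+C=6 → Tm = 2(13)+4(6) = 50°C
40°C vs 50°C → primer 2 is higher.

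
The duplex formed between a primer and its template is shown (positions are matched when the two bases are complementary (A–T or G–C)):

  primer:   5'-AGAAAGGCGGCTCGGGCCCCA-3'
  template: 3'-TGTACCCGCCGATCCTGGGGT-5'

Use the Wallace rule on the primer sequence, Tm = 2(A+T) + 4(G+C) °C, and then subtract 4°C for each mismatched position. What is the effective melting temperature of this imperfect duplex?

Primer base counts: A=5, T=1, G=8, C=7 → A+T=6, G+C=15
Perfect-match Tm = 2(6) + 4(15) = 12 + 60 = 72°C
Mismatches (positions where the bases are not complementary): 5 (at positions 2, 4, 5, 13, 16)
Effective Tm = 72 − 5×4 = 72 − 20 = 52°C

52°C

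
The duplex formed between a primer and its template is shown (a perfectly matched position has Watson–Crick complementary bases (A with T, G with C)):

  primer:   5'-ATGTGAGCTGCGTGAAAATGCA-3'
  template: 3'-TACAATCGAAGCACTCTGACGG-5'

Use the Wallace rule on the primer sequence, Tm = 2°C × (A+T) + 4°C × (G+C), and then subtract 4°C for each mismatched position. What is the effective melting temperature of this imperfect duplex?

Primer base counts: A=7, T=5, G=7, C=3 → A+T=12, G+C=10
Perfect-match Tm = 2(12) + 4(10) = 24 + 40 = 64°C
Mismatches (positions where the bases are not complementary): 5 (at positions 5, 10, 16, 18, 22)
Effective Tm = 64 − 5×4 = 64 − 20 = 44°C

44°C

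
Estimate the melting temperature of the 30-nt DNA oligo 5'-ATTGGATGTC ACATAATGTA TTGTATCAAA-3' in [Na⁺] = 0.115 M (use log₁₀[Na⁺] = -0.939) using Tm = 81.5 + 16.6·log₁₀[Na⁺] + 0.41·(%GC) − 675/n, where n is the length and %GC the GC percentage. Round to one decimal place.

54.3°C

Length n = 30. Base counts: T=11, G=5, C=3, A=11
G+C = 8, so %GC = 8/30 × 100 = 26.667%
Salt term: 16.6 × (-0.939) = -15.587
GC term: 0.41 × 26.667 = 10.933; length term: −675/30 = −22.5
Tm = 81.5 + (-15.587) + 10.933 − 22.5 = 54.346 → 54.3°C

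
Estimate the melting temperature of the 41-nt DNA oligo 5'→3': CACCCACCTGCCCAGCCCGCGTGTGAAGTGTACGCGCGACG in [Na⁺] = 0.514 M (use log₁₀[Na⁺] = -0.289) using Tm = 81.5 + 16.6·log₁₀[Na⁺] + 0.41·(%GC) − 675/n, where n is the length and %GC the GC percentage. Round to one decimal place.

89.2°C

Length n = 41. C=17, A=7, T=5, G=12
G+C = 29, so %GC = 29/41 × 100 = 70.732%
Salt term: 16.6 × (-0.289) = -4.797
GC term: 0.41 × 70.732 = 29; length term: −675/41 = −16.463
Tm = 81.5 + (-4.797) + 29 − 16.463 = 89.24 → 89.2°C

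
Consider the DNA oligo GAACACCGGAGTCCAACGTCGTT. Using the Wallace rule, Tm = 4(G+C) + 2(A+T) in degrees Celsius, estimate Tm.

72°C

Base counts: A=6, G=6, C=7, T=4
AT pairs contribute 10, GC pairs contribute 13.
Tm = 4·13 + 2·10 = 52 + 20 = 72°C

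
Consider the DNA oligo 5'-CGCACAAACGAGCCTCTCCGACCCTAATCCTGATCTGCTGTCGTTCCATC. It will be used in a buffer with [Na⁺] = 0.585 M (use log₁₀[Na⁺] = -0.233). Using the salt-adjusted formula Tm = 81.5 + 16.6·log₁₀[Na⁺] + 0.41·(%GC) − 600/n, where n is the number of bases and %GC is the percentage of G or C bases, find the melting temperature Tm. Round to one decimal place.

Length n = 50. T=12, C=20, G=8, A=10
G+C = 28, so %GC = 28/50 × 100 = 56%
Salt term: 16.6 × (-0.233) = -3.868
GC term: 0.41 × 56 = 22.96; length term: −600/50 = −12
Tm = 81.5 + (-3.868) + 22.96 − 12 = 88.592 → 88.6°C

88.6°C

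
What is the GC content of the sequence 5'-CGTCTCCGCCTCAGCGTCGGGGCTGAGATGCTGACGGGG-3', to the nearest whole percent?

Scanning the sequence gives C=12, G=16, A=4, T=7.
G+C = 16 + 12 = 28 out of 39 bases
%GC = 28/39 × 100 = 71.79% ≈ 72%

72%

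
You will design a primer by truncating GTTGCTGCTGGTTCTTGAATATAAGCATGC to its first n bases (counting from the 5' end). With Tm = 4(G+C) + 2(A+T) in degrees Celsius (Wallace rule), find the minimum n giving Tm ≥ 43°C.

n = 14

First 13 bases: GTTGCTGCTGGTT → Tm = 40°C (< 43°C)
First 14 bases: GTTGCTGCTGGTTC → Tm = 44°C (≥ 43°C)
Each additional base adds 2°C (A/T) or 4°C (G/C), so Tm is non-decreasing in n; n = 14 is the first length to reach 43°C.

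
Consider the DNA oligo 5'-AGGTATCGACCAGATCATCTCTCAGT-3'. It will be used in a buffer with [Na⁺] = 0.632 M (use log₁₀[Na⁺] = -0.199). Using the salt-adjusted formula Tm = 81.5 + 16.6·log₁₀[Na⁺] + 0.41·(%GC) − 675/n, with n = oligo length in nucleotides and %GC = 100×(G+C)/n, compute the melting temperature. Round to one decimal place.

Length n = 26. G=5, T=7, C=7, A=7
G+C = 12, so %GC = 12/26 × 100 = 46.154%
Salt term: 16.6 × (-0.199) = -3.303
GC term: 0.41 × 46.154 = 18.923; length term: −675/26 = −25.962
Tm = 81.5 + (-3.303) + 18.923 − 25.962 = 71.158 → 71.2°C

71.2°C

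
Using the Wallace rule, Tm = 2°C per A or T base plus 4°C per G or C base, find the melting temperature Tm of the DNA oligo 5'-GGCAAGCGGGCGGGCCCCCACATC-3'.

Scanning the sequence gives C=10, G=9, A=4, T=1.
A+T = 5, G+C = 19
Tm = 4·19 + 2·5 = 76 + 10 = 86°C

86°C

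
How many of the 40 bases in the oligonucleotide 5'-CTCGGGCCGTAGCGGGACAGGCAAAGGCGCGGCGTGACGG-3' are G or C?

Counting bases: G=19, C=11, T=3, A=7
G+C = 19 + 11 = 30

30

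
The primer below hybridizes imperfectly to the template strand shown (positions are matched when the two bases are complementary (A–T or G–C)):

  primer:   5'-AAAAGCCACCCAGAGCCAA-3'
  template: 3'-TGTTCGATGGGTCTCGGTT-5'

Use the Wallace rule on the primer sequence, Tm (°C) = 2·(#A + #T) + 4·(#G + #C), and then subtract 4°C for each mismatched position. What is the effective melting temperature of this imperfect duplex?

Primer base counts: A=9, T=0, G=3, C=7 → A+T=9, G+C=10
Perfect-match Tm = 2(9) + 4(10) = 18 + 40 = 58°C
Mismatches (positions where the bases are not complementary): 2 (at positions 2, 7)
Effective Tm = 58 − 2×4 = 58 − 8 = 50°C

50°C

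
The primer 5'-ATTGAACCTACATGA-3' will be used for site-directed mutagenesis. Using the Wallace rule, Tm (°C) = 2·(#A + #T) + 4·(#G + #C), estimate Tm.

40°C

Scanning the sequence gives T=4, A=6, G=2, C=3.
A+T = 10, G+C = 5
Tm = 4·5 + 2·10 = 20 + 20 = 40°C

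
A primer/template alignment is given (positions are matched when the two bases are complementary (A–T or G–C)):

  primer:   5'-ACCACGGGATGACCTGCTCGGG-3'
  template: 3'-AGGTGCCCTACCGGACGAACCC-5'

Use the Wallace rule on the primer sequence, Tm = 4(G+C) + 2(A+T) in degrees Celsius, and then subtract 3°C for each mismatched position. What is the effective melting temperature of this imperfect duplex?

Primer base counts: A=4, T=3, G=8, C=7 → A+T=7, G+C=15
Perfect-match Tm = 2(7) + 4(15) = 14 + 60 = 74°C
Mismatches (positions where the bases are not complementary): 3 (at positions 1, 12, 19)
Effective Tm = 74 − 3×3 = 74 − 9 = 65°C

65°C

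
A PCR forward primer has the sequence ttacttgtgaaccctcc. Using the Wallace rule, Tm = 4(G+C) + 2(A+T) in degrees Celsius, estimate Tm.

Scanning the sequence gives G=2, T=6, A=3, C=6.
So N_AT = 9 and N_GC = 8.
Tm = 2×9 + 4×8 = 50°C

50°C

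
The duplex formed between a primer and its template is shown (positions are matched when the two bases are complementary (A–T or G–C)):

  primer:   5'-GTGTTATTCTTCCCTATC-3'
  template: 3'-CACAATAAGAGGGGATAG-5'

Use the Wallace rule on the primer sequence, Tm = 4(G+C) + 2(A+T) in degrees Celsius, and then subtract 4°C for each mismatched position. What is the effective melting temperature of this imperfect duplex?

Primer base counts: A=2, T=9, G=2, C=5 → A+T=11, G+C=7
Perfect-match Tm = 2(11) + 4(7) = 22 + 28 = 50°C
Mismatches (positions where the bases are not complementary): 1 (at position 11)
Effective Tm = 50 − 1×4 = 50 − 4 = 46°C

46°C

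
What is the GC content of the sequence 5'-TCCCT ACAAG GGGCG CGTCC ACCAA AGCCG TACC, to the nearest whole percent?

Counting bases: T=4, A=8, G=8, C=14
G+C = 8 + 14 = 22 out of 34 bases
%GC = 22/34 × 100 = 64.71% ≈ 65%

65%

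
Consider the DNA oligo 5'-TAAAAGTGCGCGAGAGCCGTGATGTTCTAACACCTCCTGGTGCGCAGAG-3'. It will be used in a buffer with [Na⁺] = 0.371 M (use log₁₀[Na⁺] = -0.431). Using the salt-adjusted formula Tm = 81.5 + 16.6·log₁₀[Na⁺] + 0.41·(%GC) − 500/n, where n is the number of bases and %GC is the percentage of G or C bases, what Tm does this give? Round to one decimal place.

Length n = 49. Scanning the sequence gives T=10, C=12, A=12, G=15.
G+C = 27, so %GC = 27/49 × 100 = 55.102%
Salt term: 16.6 × (-0.431) = -7.155
GC term: 0.41 × 55.102 = 22.592; length term: −500/49 = −10.204
Tm = 81.5 + (-7.155) + 22.592 − 10.204 = 86.733 → 86.7°C

86.7°C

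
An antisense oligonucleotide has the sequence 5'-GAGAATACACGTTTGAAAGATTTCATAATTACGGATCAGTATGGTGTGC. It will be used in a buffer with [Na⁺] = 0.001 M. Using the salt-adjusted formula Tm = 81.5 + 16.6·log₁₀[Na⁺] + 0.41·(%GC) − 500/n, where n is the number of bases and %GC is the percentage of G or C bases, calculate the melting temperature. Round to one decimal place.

Length n = 49. T=15, A=16, C=6, G=12
G+C = 18, so %GC = 18/49 × 100 = 36.735%
Salt term: 16.6 × (-3) = -49.8
GC term: 0.41 × 36.735 = 15.061; length term: −500/49 = −10.204
Tm = 81.5 + (-49.8) + 15.061 − 10.204 = 36.557 → 36.6°C

36.6°C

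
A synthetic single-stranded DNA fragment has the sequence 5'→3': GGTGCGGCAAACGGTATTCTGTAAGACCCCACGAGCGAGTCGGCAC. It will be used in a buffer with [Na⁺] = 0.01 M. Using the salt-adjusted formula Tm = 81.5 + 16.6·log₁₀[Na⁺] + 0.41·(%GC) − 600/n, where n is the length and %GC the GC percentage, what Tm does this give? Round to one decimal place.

60.2°C

Length n = 46. A=11, G=15, C=13, T=7
G+C = 28, so %GC = 28/46 × 100 = 60.87%
Salt term: 16.6 × (-2) = -33.2
GC term: 0.41 × 60.87 = 24.957; length term: −600/46 = −13.043
Tm = 81.5 + (-33.2) + 24.957 − 13.043 = 60.214 → 60.2°C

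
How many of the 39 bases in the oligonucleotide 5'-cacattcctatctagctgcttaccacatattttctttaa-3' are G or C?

Counting bases: T=16, A=10, G=2, C=11
Total G or C: 2 + 11 = 13

13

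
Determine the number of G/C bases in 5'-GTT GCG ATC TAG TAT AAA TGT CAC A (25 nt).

C=4, G=5, T=8, A=8
G+C = 5 + 4 = 9

9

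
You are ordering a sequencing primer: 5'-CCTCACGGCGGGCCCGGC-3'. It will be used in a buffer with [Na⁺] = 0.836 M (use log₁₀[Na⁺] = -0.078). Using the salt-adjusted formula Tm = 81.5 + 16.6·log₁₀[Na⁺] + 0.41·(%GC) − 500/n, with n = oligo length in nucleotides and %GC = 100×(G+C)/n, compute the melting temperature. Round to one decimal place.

Length n = 18. Scanning the sequence gives G=7, A=1, C=9, T=1.
G+C = 16, so %GC = 16/18 × 100 = 88.889%
Salt term: 16.6 × (-0.078) = -1.295
GC term: 0.41 × 88.889 = 36.444; length term: −500/18 = −27.778
Tm = 81.5 + (-1.295) + 36.444 − 27.778 = 88.871 → 88.9°C

88.9°C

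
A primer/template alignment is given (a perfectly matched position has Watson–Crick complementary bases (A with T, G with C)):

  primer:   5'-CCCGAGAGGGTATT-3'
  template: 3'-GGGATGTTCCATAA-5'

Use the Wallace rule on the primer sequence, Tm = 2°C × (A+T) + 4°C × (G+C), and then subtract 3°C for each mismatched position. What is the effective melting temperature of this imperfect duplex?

35°C

Primer base counts: A=3, T=3, G=5, C=3 → A+T=6, G+C=8
Perfect-match Tm = 2(6) + 4(8) = 12 + 32 = 44°C
Mismatches (positions where the bases are not complementary): 3 (at positions 4, 6, 8)
Effective Tm = 44 − 3×3 = 44 − 9 = 35°C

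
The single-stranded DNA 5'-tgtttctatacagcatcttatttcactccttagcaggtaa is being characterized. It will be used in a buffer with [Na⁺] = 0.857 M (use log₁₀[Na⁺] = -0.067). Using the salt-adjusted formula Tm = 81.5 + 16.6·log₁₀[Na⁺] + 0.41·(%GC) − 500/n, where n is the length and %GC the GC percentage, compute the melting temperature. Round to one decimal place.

Length n = 40. Base counts: C=9, T=16, G=5, A=10
G+C = 14, so %GC = 14/40 × 100 = 35%
Salt term: 16.6 × (-0.067) = -1.112
GC term: 0.41 × 35 = 14.35; length term: −500/40 = −12.5
Tm = 81.5 + (-1.112) + 14.35 − 12.5 = 82.238 → 82.2°C

82.2°C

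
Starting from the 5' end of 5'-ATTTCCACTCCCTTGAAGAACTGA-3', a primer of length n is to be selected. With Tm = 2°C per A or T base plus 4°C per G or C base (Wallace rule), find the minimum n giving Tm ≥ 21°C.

n = 8

First 7 bases: ATTTCCA → Tm = 18°C (< 21°C)
First 8 bases: ATTTCCAC → Tm = 22°C (≥ 21°C)
Since every base adds ≥2°C, Tm only increases with n, so the threshold is first crossed at n = 8.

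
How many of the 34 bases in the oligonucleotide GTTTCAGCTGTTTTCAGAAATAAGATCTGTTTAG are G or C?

Scanning the sequence gives A=9, G=7, T=14, C=4.
Total G or C: 7 + 4 = 11

11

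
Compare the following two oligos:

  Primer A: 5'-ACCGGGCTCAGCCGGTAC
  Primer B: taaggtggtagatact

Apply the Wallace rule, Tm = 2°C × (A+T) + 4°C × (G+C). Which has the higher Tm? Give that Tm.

Primer A: A+T=5, G+C=13 → Tm = 2(5)+4(13) = 62°C
Primer B: A+T=10, G+C=6 → Tm = 2(10)+4(6) = 44°C
62°C vs 44°C → primer A is higher.

Primer A, 62°C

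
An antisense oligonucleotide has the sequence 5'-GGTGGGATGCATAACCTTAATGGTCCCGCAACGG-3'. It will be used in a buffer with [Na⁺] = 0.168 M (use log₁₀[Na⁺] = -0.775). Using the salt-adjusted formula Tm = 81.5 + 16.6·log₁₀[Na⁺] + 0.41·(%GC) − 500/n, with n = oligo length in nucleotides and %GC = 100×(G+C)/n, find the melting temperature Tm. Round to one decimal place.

76.8°C

Length n = 34. Counting bases: C=8, T=7, A=8, G=11
G+C = 19, so %GC = 19/34 × 100 = 55.882%
Salt term: 16.6 × (-0.775) = -12.865
GC term: 0.41 × 55.882 = 22.912; length term: −500/34 = −14.706
Tm = 81.5 + (-12.865) + 22.912 − 14.706 = 76.841 → 76.8°C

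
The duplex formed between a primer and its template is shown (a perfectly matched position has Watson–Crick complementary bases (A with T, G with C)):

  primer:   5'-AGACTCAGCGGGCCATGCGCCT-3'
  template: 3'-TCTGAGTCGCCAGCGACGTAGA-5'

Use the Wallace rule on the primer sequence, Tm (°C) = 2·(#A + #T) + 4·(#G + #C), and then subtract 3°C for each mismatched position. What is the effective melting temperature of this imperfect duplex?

Primer base counts: A=4, T=3, G=7, C=8 → A+T=7, G+C=15
Perfect-match Tm = 2(7) + 4(15) = 14 + 60 = 74°C
Mismatches (positions where the bases are not complementary): 5 (at positions 12, 14, 15, 19, 20)
Effective Tm = 74 − 5×3 = 74 − 15 = 59°C

59°C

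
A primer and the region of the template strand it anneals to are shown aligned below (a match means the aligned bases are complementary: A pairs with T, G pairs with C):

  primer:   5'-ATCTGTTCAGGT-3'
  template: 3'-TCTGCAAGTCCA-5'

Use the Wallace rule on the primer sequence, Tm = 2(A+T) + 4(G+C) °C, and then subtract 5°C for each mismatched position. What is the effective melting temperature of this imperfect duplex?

19°C

Primer base counts: A=2, T=5, G=3, C=2 → A+T=7, G+C=5
Perfect-match Tm = 2(7) + 4(5) = 14 + 20 = 34°C
Mismatches (positions where the bases are not complementary): 3 (at positions 2, 3, 4)
Effective Tm = 34 − 3×5 = 34 − 15 = 19°C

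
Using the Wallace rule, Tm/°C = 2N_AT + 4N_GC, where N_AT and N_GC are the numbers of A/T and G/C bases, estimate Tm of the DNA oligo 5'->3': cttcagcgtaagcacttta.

C=5, G=3, A=5, T=6
A+T = 11, G+C = 8
Tm = 2(11) + 4(8) = 22 + 32 = 54°C

54°C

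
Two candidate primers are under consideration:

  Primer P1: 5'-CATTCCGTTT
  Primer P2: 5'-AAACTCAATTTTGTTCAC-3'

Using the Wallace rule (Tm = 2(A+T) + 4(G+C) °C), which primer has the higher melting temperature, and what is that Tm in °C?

Primer P2, 46°C

Primer P1: A+T=6, G+C=4 → Tm = 2(6)+4(4) = 28°C
Primer P2: A+T=13, G+C=5 → Tm = 2(13)+4(5) = 46°C
28°C vs 46°C → primer P2 is higher.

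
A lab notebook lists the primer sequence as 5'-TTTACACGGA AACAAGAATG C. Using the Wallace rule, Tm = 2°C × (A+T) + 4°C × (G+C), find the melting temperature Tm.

58°C

Counting bases: G=4, C=4, A=9, T=4
AT pairs contribute 13, GC pairs contribute 8.
Tm = 2(13) + 4(8) = 26 + 32 = 58°C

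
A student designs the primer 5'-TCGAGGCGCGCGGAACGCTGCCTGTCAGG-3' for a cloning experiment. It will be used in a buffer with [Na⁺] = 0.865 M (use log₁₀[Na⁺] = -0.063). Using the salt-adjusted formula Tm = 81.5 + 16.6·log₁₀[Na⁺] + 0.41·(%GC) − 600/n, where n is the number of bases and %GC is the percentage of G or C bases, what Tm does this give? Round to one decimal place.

89.5°C

Length n = 29. Counting bases: G=12, C=9, T=4, A=4
G+C = 21, so %GC = 21/29 × 100 = 72.414%
Salt term: 16.6 × (-0.063) = -1.046
GC term: 0.41 × 72.414 = 29.69; length term: −600/29 = −20.69
Tm = 81.5 + (-1.046) + 29.69 − 20.69 = 89.454 → 89.5°C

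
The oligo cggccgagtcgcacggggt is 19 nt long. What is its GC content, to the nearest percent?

T=2, G=9, C=6, A=2
G+C = 9 + 6 = 15 out of 19 bases
%GC = 15/19 × 100 = 78.95% ≈ 79%

79%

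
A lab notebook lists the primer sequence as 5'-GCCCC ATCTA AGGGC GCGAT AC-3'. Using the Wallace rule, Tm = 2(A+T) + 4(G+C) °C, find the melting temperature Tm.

A=5, C=8, T=3, G=6
AT pairs contribute 8, GC pairs contribute 14.
Tm = 4·14 + 2·8 = 56 + 16 = 72°C

72°C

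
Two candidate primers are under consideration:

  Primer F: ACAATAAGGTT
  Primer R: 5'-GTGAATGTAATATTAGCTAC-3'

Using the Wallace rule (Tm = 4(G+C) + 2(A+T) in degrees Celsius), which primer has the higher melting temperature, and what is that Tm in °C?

Primer R, 52°C

Primer F: A+T=8, G+C=3 → Tm = 2(8)+4(3) = 28°C
Primer R: A+T=14, G+C=6 → Tm = 2(14)+4(6) = 52°C
28°C vs 52°C → primer R is higher.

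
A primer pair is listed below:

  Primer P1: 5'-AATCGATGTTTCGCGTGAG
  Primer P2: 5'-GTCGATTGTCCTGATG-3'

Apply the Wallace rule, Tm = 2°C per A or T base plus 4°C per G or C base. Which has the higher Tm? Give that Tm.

Primer P1, 56°C

Primer P1: A+T=10, G+C=9 → Tm = 2(10)+4(9) = 56°C
Primer P2: A+T=8, G+C=8 → Tm = 2(8)+4(8) = 48°C
56°C vs 48°C → primer P1 is higher.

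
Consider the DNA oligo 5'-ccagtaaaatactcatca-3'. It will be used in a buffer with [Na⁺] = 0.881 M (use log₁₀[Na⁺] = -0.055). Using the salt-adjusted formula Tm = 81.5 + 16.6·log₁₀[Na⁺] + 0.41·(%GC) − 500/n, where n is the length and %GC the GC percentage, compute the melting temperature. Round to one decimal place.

66.5°C

Length n = 18. Base counts: T=4, C=5, A=8, G=1
G+C = 6, so %GC = 6/18 × 100 = 33.333%
Salt term: 16.6 × (-0.055) = -0.913
GC term: 0.41 × 33.333 = 13.667; length term: −500/18 = −27.778
Tm = 81.5 + (-0.913) + 13.667 − 27.778 = 66.476 → 66.5°C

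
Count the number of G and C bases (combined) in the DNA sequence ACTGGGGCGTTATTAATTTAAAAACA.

8

Base counts: C=3, G=5, T=8, A=10
G+C = 5 + 3 = 8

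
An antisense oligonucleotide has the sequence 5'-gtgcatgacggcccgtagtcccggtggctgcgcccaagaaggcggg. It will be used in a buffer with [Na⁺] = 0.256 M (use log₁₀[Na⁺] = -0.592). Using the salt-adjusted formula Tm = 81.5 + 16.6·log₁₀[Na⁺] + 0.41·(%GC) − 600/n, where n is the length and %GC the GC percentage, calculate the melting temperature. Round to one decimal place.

88.0°C

Length n = 46. Scanning the sequence gives G=19, T=6, A=7, C=14.
G+C = 33, so %GC = 33/46 × 100 = 71.739%
Salt term: 16.6 × (-0.592) = -9.827
GC term: 0.41 × 71.739 = 29.413; length term: −600/46 = −13.043
Tm = 81.5 + (-9.827) + 29.413 − 13.043 = 88.043 → 88.0°C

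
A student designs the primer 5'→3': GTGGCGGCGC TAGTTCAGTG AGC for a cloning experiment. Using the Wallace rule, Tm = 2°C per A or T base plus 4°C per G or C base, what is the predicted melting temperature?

Counting bases: C=5, T=5, A=3, G=10
So N_AT = 8 and N_GC = 15.
Tm = 2(8) + 4(15) = 16 + 60 = 76°C

76°C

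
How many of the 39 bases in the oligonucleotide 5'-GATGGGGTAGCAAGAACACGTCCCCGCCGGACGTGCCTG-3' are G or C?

26

Scanning the sequence gives A=8, G=14, C=12, T=5.
Total G or C: 14 + 12 = 26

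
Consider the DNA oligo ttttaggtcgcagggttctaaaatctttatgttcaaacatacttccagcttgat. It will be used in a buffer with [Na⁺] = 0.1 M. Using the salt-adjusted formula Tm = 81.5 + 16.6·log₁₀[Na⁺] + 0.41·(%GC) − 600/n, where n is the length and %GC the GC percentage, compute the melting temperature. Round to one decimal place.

68.2°C

Length n = 54. Counting bases: G=9, C=10, T=21, A=14
G+C = 19, so %GC = 19/54 × 100 = 35.185%
Salt term: 16.6 × (-1) = -16.6
GC term: 0.41 × 35.185 = 14.426; length term: −600/54 = −11.111
Tm = 81.5 + (-16.6) + 14.426 − 11.111 = 68.215 → 68.2°C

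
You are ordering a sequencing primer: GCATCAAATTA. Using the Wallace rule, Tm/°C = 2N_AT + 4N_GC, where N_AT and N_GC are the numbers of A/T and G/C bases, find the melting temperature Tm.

Counting bases: A=5, G=1, T=3, C=2
A+T = 8, G+C = 3
Tm = 4·3 + 2·8 = 12 + 16 = 28°C

28°C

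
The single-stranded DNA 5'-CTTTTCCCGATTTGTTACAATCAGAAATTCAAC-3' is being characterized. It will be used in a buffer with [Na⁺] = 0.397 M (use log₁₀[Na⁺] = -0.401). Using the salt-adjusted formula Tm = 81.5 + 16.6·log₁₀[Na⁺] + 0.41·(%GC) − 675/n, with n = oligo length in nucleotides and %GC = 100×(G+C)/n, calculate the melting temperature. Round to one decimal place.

68.1°C

Length n = 33. C=8, A=10, T=12, G=3
G+C = 11, so %GC = 11/33 × 100 = 33.333%
Salt term: 16.6 × (-0.401) = -6.657
GC term: 0.41 × 33.333 = 13.667; length term: −675/33 = −20.455
Tm = 81.5 + (-6.657) + 13.667 − 20.455 = 68.055 → 68.1°C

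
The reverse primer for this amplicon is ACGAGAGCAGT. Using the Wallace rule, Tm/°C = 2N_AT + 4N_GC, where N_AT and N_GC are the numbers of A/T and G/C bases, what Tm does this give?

34°C

Base counts: G=4, A=4, C=2, T=1
AT pairs contribute 5, GC pairs contribute 6.
Tm = 2×5 + 4×6 = 34°C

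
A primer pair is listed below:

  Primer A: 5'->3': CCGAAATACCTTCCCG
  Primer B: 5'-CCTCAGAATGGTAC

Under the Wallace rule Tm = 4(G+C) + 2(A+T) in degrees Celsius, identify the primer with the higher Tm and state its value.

Primer A, 50°C

Primer A: A+T=7, G+C=9 → Tm = 2(7)+4(9) = 50°C
Primer B: A+T=7, G+C=7 → Tm = 2(7)+4(7) = 42°C
50°C vs 42°C → primer A is higher.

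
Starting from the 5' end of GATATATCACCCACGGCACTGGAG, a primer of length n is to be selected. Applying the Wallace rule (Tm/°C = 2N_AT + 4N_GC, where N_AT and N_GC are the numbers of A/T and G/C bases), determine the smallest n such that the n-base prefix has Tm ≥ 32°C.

n = 12

First 11 bases: GATATATCACC → Tm = 30°C (< 32°C)
First 12 bases: GATATATCACCC → Tm = 34°C (≥ 32°C)
Each additional base adds 2°C (A/T) or 4°C (G/C), so Tm is non-decreasing in n; n = 12 is the first length to reach 32°C.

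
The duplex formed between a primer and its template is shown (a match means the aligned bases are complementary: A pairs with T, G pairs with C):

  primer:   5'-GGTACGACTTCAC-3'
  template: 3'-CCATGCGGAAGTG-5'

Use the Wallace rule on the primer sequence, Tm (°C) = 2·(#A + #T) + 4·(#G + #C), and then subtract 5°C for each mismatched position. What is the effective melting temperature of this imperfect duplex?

35°C

Primer base counts: A=3, T=3, G=3, C=4 → A+T=6, G+C=7
Perfect-match Tm = 2(6) + 4(7) = 12 + 28 = 40°C
Mismatches (positions where the bases are not complementary): 1 (at position 7)
Effective Tm = 40 − 1×5 = 40 − 5 = 35°C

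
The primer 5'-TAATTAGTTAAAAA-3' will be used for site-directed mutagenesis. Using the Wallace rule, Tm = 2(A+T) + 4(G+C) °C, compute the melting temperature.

Counting bases: C=0, A=8, T=5, G=1
A+T = 13, G+C = 1
Tm = 2×13 + 4×1 = 30°C

30°C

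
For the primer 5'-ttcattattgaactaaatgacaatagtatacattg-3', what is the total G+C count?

Scanning the sequence gives C=4, T=13, A=14, G=4.
Total G or C: 4 + 4 = 8

8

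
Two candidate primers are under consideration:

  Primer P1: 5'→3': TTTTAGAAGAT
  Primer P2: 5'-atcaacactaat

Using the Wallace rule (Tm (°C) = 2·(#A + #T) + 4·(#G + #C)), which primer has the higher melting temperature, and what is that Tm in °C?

Primer P1: A+T=9, G+C=2 → Tm = 2(9)+4(2) = 26°C
Primer P2: A+T=9, G+C=3 → Tm = 2(9)+4(3) = 30°C
26°C vs 30°C → primer P2 is higher.

Primer P2, 30°C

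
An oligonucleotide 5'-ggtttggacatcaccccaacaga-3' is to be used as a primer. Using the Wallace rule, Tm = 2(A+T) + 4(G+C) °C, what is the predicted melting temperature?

70°C

Base counts: C=7, T=4, A=7, G=5
AT pairs contribute 11, GC pairs contribute 12.
Tm = 4·12 + 2·11 = 48 + 22 = 70°C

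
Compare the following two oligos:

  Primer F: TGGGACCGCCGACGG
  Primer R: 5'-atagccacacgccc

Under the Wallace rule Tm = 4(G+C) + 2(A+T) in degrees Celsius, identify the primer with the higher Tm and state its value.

Primer F, 54°C

Primer F: A+T=3, G+C=12 → Tm = 2(3)+4(12) = 54°C
Primer R: A+T=5, G+C=9 → Tm = 2(5)+4(9) = 46°C
54°C vs 46°C → primer F is higher.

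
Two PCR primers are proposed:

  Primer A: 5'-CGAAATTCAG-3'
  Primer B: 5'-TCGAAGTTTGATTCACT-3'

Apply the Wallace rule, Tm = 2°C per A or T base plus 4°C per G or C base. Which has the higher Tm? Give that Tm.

Primer A: A+T=6, G+C=4 → Tm = 2(6)+4(4) = 28°C
Primer B: A+T=11, G+C=6 → Tm = 2(11)+4(6) = 46°C
28°C vs 46°C → primer B is higher.

Primer B, 46°C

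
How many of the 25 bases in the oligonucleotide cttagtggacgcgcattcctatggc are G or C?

14

Scanning the sequence gives C=7, T=7, A=4, G=7.
G+C = 7 + 7 = 14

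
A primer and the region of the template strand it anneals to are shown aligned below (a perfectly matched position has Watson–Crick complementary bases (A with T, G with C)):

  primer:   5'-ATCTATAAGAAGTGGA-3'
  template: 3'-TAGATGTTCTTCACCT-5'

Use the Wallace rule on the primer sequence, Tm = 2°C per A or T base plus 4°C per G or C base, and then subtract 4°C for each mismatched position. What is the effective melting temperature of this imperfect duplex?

38°C

Primer base counts: A=7, T=4, G=4, C=1 → A+T=11, G+C=5
Perfect-match Tm = 2(11) + 4(5) = 22 + 20 = 42°C
Mismatches (positions where the bases are not complementary): 1 (at position 6)
Effective Tm = 42 − 1×4 = 42 − 4 = 38°C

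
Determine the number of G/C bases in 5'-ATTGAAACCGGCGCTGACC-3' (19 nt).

Scanning the sequence gives C=6, A=5, T=3, G=5.
Total G or C: 5 + 6 = 11

11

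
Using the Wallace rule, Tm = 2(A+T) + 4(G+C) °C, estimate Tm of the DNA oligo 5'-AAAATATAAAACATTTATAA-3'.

42°C

T=6, A=13, G=0, C=1
A+T = 19, G+C = 1
Tm = 2×19 + 4×1 = 42°C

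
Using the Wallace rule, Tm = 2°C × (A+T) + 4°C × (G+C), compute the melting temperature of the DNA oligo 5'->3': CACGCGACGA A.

Counting bases: C=4, A=4, G=3, T=0
AT pairs contribute 4, GC pairs contribute 7.
Tm = 2×4 + 4×7 = 36°C

36°C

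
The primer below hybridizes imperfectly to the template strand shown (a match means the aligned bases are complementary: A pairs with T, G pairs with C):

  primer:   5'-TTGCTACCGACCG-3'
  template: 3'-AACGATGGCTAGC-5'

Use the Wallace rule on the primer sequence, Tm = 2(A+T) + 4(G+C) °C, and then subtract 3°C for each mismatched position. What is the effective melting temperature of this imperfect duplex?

Primer base counts: A=2, T=3, G=3, C=5 → A+T=5, G+C=8
Perfect-match Tm = 2(5) + 4(8) = 10 + 32 = 42°C
Mismatches (positions where the bases are not complementary): 1 (at position 11)
Effective Tm = 42 − 1×3 = 42 − 3 = 39°C

39°C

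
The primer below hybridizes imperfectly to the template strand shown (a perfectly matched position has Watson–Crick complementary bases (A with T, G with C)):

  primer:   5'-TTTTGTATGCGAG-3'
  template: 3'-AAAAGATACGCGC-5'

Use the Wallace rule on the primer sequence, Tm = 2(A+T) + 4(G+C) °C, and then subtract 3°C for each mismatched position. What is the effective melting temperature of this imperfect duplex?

30°C

Primer base counts: A=2, T=6, G=4, C=1 → A+T=8, G+C=5
Perfect-match Tm = 2(8) + 4(5) = 16 + 20 = 36°C
Mismatches (positions where the bases are not complementary): 2 (at positions 5, 12)
Effective Tm = 36 − 2×3 = 36 − 6 = 30°C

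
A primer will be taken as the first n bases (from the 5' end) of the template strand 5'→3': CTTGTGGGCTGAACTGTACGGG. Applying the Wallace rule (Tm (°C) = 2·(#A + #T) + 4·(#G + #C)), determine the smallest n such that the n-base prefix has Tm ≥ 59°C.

First 19 bases: CTTGTGGGCTGAACTGTAC → Tm = 58°C (< 59°C)
First 20 bases: CTTGTGGGCTGAACTGTACG → Tm = 62°C (≥ 59°C)
Each additional base adds 2°C (A/T) or 4°C (G/C), so Tm is non-decreasing in n; n = 20 is the first length to reach 59°C.

n = 20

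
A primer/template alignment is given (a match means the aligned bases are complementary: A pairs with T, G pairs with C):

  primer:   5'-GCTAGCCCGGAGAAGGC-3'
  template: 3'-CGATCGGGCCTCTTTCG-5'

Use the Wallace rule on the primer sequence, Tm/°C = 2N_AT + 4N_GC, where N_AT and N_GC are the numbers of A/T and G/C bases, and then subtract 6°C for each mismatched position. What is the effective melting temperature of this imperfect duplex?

52°C

Primer base counts: A=4, T=1, G=7, C=5 → A+T=5, G+C=12
Perfect-match Tm = 2(5) + 4(12) = 10 + 48 = 58°C
Mismatches (positions where the bases are not complementary): 1 (at position 15)
Effective Tm = 58 − 1×6 = 58 − 6 = 52°C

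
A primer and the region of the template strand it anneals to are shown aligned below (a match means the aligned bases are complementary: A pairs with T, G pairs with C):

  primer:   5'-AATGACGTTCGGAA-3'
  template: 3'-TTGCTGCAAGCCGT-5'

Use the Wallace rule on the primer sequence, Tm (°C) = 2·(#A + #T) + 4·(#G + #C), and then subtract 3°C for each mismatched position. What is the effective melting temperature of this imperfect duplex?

Primer base counts: A=5, T=3, G=4, C=2 → A+T=8, G+C=6
Perfect-match Tm = 2(8) + 4(6) = 16 + 24 = 40°C
Mismatches (positions where the bases are not complementary): 2 (at positions 3, 13)
Effective Tm = 40 − 2×3 = 40 − 6 = 34°C

34°C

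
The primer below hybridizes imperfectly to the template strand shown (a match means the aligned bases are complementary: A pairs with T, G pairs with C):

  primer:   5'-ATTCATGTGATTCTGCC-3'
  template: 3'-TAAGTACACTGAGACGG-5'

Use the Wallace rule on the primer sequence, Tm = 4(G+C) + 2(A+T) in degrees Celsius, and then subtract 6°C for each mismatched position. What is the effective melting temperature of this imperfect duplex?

42°C

Primer base counts: A=3, T=7, G=3, C=4 → A+T=10, G+C=7
Perfect-match Tm = 2(10) + 4(7) = 20 + 28 = 48°C
Mismatches (positions where the bases are not complementary): 1 (at position 11)
Effective Tm = 48 − 1×6 = 48 − 6 = 42°C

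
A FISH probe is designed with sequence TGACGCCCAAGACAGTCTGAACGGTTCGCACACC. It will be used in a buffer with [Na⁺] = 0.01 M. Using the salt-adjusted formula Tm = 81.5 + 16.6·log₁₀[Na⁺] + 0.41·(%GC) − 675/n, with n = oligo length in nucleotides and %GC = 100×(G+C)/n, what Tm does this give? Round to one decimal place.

52.6°C

Length n = 34. Scanning the sequence gives C=12, A=9, G=8, T=5.
G+C = 20, so %GC = 20/34 × 100 = 58.824%
Salt term: 16.6 × (-2) = -33.2
GC term: 0.41 × 58.824 = 24.118; length term: −675/34 = −19.853
Tm = 81.5 + (-33.2) + 24.118 − 19.853 = 52.565 → 52.6°C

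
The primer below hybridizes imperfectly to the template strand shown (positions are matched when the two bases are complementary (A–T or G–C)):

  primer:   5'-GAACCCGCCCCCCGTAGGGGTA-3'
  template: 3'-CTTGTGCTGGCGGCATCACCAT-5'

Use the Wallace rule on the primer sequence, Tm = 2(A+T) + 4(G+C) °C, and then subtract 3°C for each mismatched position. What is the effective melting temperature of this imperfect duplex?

Primer base counts: A=4, T=2, G=7, C=9 → A+T=6, G+C=16
Perfect-match Tm = 2(6) + 4(16) = 12 + 64 = 76°C
Mismatches (positions where the bases are not complementary): 4 (at positions 5, 8, 11, 18)
Effective Tm = 76 − 4×3 = 76 − 12 = 64°C

64°C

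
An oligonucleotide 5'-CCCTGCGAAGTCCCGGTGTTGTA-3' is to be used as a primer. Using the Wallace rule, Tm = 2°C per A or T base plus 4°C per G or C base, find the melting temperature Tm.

T=6, A=3, C=7, G=7
So N_AT = 9 and N_GC = 14.
Tm = 2(9) + 4(14) = 18 + 56 = 74°C

74°C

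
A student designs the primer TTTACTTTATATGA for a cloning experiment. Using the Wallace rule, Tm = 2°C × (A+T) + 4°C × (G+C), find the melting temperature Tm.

G=1, T=8, C=1, A=4
So N_AT = 12 and N_GC = 2.
Tm = 2(12) + 4(2) = 24 + 8 = 32°C

32°C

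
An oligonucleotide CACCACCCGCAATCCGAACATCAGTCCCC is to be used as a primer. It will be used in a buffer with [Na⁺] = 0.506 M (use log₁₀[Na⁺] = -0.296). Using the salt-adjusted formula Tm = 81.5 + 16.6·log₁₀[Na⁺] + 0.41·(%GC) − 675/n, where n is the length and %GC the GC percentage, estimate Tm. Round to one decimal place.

78.8°C

Length n = 29. C=15, T=3, G=3, A=8
G+C = 18, so %GC = 18/29 × 100 = 62.069%
Salt term: 16.6 × (-0.296) = -4.914
GC term: 0.41 × 62.069 = 25.448; length term: −675/29 = −23.276
Tm = 81.5 + (-4.914) + 25.448 − 23.276 = 78.758 → 78.8°C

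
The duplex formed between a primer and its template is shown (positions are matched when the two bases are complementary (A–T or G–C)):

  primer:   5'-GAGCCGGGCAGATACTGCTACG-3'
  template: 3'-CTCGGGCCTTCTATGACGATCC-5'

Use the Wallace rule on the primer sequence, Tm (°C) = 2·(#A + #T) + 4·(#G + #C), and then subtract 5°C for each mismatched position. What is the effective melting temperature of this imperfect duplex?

Primer base counts: A=5, T=3, G=8, C=6 → A+T=8, G+C=14
Perfect-match Tm = 2(8) + 4(14) = 16 + 56 = 72°C
Mismatches (positions where the bases are not complementary): 3 (at positions 6, 9, 21)
Effective Tm = 72 − 3×5 = 72 − 15 = 57°C

57°C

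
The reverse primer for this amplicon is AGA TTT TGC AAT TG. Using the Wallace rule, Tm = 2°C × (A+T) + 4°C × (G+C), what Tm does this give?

36°C

T=6, G=3, A=4, C=1
So N_AT = 10 and N_GC = 4.
Tm = 2(10) + 4(4) = 20 + 16 = 36°C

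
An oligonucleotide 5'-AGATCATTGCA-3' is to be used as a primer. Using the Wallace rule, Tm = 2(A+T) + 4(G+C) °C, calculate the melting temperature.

30°C

Scanning the sequence gives C=2, G=2, A=4, T=3.
A+T = 7, G+C = 4
Tm = 2×7 + 4×4 = 30°C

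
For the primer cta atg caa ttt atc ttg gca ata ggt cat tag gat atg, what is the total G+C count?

13

A=12, C=5, G=8, T=14
G+C = 8 + 5 = 13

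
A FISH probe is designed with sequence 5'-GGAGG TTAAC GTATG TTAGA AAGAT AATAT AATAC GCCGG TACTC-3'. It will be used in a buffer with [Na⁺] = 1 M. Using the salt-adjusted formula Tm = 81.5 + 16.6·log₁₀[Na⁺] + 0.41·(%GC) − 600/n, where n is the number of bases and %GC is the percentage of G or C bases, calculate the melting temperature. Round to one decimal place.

Length n = 45. Counting bases: C=6, G=11, T=12, A=16
G+C = 17, so %GC = 17/45 × 100 = 37.778%
Salt term: 16.6 × (0) = 0
GC term: 0.41 × 37.778 = 15.489; length term: −600/45 = −13.333
Tm = 81.5 + (0) + 15.489 − 13.333 = 83.656 → 83.7°C

83.7°C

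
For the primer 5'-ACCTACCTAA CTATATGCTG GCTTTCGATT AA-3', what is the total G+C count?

12

Counting bases: G=4, T=11, A=9, C=8
Total G or C: 4 + 8 = 12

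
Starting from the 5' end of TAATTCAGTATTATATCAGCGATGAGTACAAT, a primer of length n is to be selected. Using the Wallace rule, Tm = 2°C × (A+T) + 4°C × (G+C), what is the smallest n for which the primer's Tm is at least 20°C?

n = 8

First 7 bases: TAATTCA → Tm = 16°C (< 20°C)
First 8 bases: TAATTCAG → Tm = 20°C (≥ 20°C)
Since every base adds ≥2°C, Tm only increases with n, so the threshold is first crossed at n = 8.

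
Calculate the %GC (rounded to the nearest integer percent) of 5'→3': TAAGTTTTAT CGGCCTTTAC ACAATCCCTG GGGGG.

Scanning the sequence gives G=9, T=11, C=8, A=7.
G+C = 9 + 8 = 17 out of 35 bases
%GC = 17/35 × 100 = 48.57% ≈ 49%

49%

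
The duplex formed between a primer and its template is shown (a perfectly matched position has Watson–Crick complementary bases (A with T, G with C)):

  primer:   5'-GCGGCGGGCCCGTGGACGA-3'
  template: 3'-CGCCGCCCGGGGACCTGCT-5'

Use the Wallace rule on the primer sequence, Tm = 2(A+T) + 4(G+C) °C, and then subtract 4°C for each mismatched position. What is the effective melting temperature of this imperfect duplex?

66°C

Primer base counts: A=2, T=1, G=10, C=6 → A+T=3, G+C=16
Perfect-match Tm = 2(3) + 4(16) = 6 + 64 = 70°C
Mismatches (positions where the bases are not complementary): 1 (at position 12)
Effective Tm = 70 − 1×4 = 70 − 4 = 66°C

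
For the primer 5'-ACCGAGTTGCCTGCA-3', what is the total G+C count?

9

Counting bases: A=3, T=3, C=5, G=4
G+C = 4 + 5 = 9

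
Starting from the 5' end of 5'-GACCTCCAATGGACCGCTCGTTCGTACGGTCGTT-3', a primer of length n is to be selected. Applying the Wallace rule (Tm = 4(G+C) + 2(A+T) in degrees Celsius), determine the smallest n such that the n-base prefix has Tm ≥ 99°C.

First 30 bases: GACCTCCAATGGACCGCTCGTTCGTACGGT → Tm = 96°C (< 99°C)
First 31 bases: GACCTCCAATGGACCGCTCGTTCGTACGGTC → Tm = 100°C (≥ 99°C)
Each additional base adds 2°C (A/T) or 4°C (G/C), so Tm is non-decreasing in n; n = 31 is the first length to reach 99°C.

n = 31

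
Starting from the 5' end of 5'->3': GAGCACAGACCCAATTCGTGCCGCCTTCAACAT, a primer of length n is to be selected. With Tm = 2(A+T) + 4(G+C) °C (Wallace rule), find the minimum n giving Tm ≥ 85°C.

First 26 bases: GAGCACAGACCCAATTCGTGCCGCCT → Tm = 84°C (< 85°C)
First 27 bases: GAGCACAGACCCAATTCGTGCCGCCTT → Tm = 86°C (≥ 85°C)
Since every base adds ≥2°C, Tm only increases with n, so the threshold is first crossed at n = 27.

n = 27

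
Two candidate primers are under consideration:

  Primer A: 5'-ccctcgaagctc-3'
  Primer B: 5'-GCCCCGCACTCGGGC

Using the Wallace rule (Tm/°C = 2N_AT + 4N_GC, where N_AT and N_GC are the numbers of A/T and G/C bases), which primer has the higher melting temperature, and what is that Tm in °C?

Primer B, 56°C

Primer A: A+T=4, G+C=8 → Tm = 2(4)+4(8) = 40°C
Primer B: A+T=2, G+C=13 → Tm = 2(2)+4(13) = 56°C
40°C vs 56°C → primer B is higher.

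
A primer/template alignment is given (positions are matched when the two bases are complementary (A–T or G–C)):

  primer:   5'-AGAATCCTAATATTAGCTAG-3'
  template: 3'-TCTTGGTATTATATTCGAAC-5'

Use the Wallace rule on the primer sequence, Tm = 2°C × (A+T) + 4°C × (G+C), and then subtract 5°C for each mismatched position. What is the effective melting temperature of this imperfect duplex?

Primer base counts: A=8, T=6, G=3, C=3 → A+T=14, G+C=6
Perfect-match Tm = 2(14) + 4(6) = 28 + 24 = 52°C
Mismatches (positions where the bases are not complementary): 4 (at positions 5, 7, 14, 19)
Effective Tm = 52 − 4×5 = 52 − 20 = 32°C

32°C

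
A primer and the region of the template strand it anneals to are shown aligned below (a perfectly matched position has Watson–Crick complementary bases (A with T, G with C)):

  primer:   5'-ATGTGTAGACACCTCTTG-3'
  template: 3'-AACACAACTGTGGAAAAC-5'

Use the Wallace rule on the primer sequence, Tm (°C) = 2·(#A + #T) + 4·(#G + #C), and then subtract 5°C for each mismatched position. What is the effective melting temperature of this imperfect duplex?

37°C

Primer base counts: A=4, T=6, G=4, C=4 → A+T=10, G+C=8
Perfect-match Tm = 2(10) + 4(8) = 20 + 32 = 52°C
Mismatches (positions where the bases are not complementary): 3 (at positions 1, 7, 15)
Effective Tm = 52 − 3×5 = 52 − 15 = 37°C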